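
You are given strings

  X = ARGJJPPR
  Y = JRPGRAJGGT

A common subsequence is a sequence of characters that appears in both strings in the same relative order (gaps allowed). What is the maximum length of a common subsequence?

One common subsequence of length 3: R [2,2], then G [3,4], then J [4,7]. Since dp[8][10] = 3, nothing longer is possible.

3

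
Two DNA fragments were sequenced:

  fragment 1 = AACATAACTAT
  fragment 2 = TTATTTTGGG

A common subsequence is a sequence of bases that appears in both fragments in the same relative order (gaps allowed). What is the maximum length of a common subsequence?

Let dp[i][j] be the LCS length of the first i bases of fragment 1 and the first j bases of fragment 2. dp[i][j] = dp[i-1][j-1]+1 when the i-th and j-th bases match, else max(dp[i-1][j], dp[i][j-1]).
    ·  T  T  A  T  T  T  T  G  G  G
 ·  0  0  0  0  0  0  0  0  0  0  0
 A  0  0  0  1  1  1  1  1  1  1  1
 A  0  0  0  1  1  1  1  1  1  1  1
 C  0  0  0  1  1  1  1  1  1  1  1
 A  0  0  0  1  1  1  1  1  1  1  1
 T  0  1  1  1  2  2  2  2  2  2  2
 A  0  1  1  2  2  2  2  2  2  2  2
 A  0  1  1  2  2  2  2  2  2  2  2
 C  0  1  1  2  2  2  2  2  2  2  2
 T  0  1  2  2  3  3  3  3  3  3  3
 A  0  1  2  3  3  3  3  3  3  3  3
 T  0  1  2  3  4  4  4  4  4  4  4
dp[11][10] = 4. One LCS (by backtracking along matches): ATTT.

4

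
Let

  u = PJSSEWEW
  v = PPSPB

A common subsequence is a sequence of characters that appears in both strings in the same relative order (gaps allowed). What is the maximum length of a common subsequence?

Let dp[i][j] be the LCS length of the first i characters of u and the first j characters of v. dp[i][j] = dp[i-1][j-1]+1 when the i-th and j-th characters match, else max(dp[i-1][j], dp[i][j-1]).
    ·  P  P  S  P  B
 ·  0  0  0  0  0  0
 P  0  1  1  1  1  1
 J  0  1  1  1  1  1
 S  0  1  1  2  2  2
 S  0  1  1  2  2  2
 E  0  1  1  2  2  2
 W  0  1  1  2  2  2
 E  0  1  1  2  2  2
 W  0  1  1  2  2  2
dp[8][5] = 2. One LCS (by backtracking along matches): PS.

2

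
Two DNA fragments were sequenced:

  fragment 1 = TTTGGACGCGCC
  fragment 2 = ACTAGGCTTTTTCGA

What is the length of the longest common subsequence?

Match T (fragment 1 #1, fragment 2 #3), G (fragment 1 #4, fragment 2 #5), G (fragment 1 #5, fragment 2 #6), C (fragment 1 #7, fragment 2 #7), C (fragment 1 #9, fragment 2 #13), G (fragment 1 #10, fragment 2 #14) — 6 bases in the same relative order in both. The LCS DP gives dp[12][15] = 6, so this is optimal.

6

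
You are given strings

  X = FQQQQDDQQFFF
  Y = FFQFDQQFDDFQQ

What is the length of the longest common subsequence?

8

Taking F [1,2], Q [2,3], Q [3,6], Q [4,7], D [6,9], D [7,10], Q [8,12], Q [9,13] gives a common subsequence of length 8. dp[12][13] = 8 confirms this is the maximum.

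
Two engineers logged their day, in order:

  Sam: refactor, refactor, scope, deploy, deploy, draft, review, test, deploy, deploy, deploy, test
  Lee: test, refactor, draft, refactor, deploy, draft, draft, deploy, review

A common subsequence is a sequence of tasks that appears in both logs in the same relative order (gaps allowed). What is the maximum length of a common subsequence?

Match refactor at Sam[1]=Lee[2] → refactor at Sam[2]=Lee[4] → deploy at Sam[4]=Lee[5] → deploy at Sam[5]=Lee[8] → review at Sam[7]=Lee[9] — 5 tasks in the same relative order in both. Since dp[12][9] = 5, nothing longer is possible.

5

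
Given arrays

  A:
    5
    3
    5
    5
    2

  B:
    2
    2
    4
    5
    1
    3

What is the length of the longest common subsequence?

2

Let dp[i][j] be the LCS length of the first i values of A and the first j values of B. dp[i][j] = dp[i-1][j-1]+1 when the i-th and j-th values match, else max(dp[i-1][j], dp[i][j-1]).
    ·  2  2  4  5  1  3
 ·  0  0  0  0  0  0  0
 5  0  0  0  0  1  1  1
 3  0  0  0  0  1  1  2
 5  0  0  0  0  1  1  2
 5  0  0  0  0  1  1  2
 2  0  1  1  1  1  1  2
dp[5][6] = 2. One LCS (by backtracking along matches): 5, 3.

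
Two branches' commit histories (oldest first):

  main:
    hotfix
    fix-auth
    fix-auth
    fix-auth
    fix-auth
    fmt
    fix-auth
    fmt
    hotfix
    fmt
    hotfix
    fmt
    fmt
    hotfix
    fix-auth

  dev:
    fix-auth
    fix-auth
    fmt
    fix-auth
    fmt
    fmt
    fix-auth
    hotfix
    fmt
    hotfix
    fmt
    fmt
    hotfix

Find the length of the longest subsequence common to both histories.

Taking fix-auth at main[2]=dev[1] → fix-auth at main[3]=dev[2] → fix-auth at main[4]=dev[4] → fmt at main[6]=dev[6] → fix-auth at main[7]=dev[7] → hotfix at main[9]=dev[8] → fmt at main[10]=dev[9] → hotfix at main[11]=dev[10] → fmt at main[12]=dev[11] → fmt at main[13]=dev[12] → hotfix at main[14]=dev[13] gives a common subsequence of length 11. Since dp[15][13] = 11, nothing longer is possible.

11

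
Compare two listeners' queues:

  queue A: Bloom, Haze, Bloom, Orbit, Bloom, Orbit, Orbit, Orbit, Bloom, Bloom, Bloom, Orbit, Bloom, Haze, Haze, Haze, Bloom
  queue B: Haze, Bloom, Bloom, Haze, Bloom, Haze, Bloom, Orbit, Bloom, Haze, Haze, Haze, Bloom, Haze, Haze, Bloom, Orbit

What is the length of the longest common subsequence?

Match Haze (queue A #2, queue B #1), then Bloom (queue A #3, queue B #2), then Bloom (queue A #5, queue B #3), then Bloom (queue A #9, queue B #5), then Bloom (queue A #11, queue B #7), then Orbit (queue A #12, queue B #8), then Bloom (queue A #13, queue B #9), then Haze (queue A #14, queue B #12), then Haze (queue A #15, queue B #14), then Haze (queue A #16, queue B #15), then Bloom (queue A #17, queue B #16) — 11 songs in the same relative order in both. Since dp[17][17] = 11, nothing longer is possible.

11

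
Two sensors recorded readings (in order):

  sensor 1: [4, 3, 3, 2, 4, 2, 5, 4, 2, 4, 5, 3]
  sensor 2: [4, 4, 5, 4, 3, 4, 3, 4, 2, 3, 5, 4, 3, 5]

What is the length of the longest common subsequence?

8

Match 4 at sensor 1[1]=sensor 2[4], then 3 at sensor 1[2]=sensor 2[5], then 3 at sensor 1[3]=sensor 2[7], then 4 at sensor 1[5]=sensor 2[8], then 2 at sensor 1[6]=sensor 2[9], then 5 at sensor 1[7]=sensor 2[11], then 4 at sensor 1[8]=sensor 2[12], then 5 at sensor 1[11]=sensor 2[14] — 8 values in the same relative order in both. The LCS DP gives dp[12][14] = 8, so this is optimal.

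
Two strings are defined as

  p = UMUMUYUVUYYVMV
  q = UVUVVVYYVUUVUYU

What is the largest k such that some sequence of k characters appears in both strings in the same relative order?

7

Taking U [1,1] → U [3,3] → U [5,10] → U [7,11] → V [8,12] → U [9,13] → Y [10,14] gives a common subsequence of length 7, and the DP table's final entry dp[14][15] is also 7, so no common subsequence is longer.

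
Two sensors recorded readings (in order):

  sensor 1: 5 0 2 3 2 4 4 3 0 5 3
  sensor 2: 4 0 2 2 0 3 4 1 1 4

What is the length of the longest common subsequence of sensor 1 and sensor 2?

5

Let dp[i][j] be the LCS length of the first i values of sensor 1 and the first j values of sensor 2. dp[i][j] = dp[i-1][j-1]+1 when the i-th and j-th values match, else max(dp[i-1][j], dp[i][j-1]).
    ·  4  0  2  2  0  3  4  1  1  4
 ·  0  0  0  0  0  0  0  0  0  0  0
 5  0  0  0  0  0  0  0  0  0  0  0
 0  0  0  1  1  1  1  1  1  1  1  1
 2  0  0  1  2  2  2  2  2  2  2  2
 3  0  0  1  2  2  2  3  3  3  3  3
 2  0  0  1  2  3  3  3  3  3  3  3
 4  0  1  1  2  3  3  3  4  4  4  4
 4  0  1  1  2  3  3  3  4  4  4  5
 3  0  1  1  2  3  3  4  4  4  4  5
 0  0  1  2  2  3  4  4  4  4  4  5
 5  0  1  2  2  3  4  4  4  4  4  5
 3  0  1  2  2  3  4  5  5  5  5  5
dp[11][10] = 5. One LCS (by backtracking along matches): 0, 2, 3, 4, 4.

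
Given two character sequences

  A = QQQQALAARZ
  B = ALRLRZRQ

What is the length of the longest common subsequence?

Let dp[i][j] be the LCS length of the first i characters of A and the first j characters of B. dp[i][j] = dp[i-1][j-1]+1 when the i-th and j-th characters match, else max(dp[i-1][j], dp[i][j-1]).
    ·  A  L  R  L  R  Z  R  Q
 ·  0  0  0  0  0  0  0  0  0
 Q  0  0  0  0  0  0  0  0  1
 Q  0  0  0  0  0  0  0  0  1
 Q  0  0  0  0  0  0  0  0  1
 Q  0  0  0  0  0  0  0  0  1
 A  0  1  1  1  1  1  1  1  1
 L  0  1  2  2  2  2  2  2  2
 A  0  1  2  2  2  2  2  2  2
 A  0  1  2  2  2  2  2  2  2
 R  0  1  2  3  3  3  3  3  3
 Z  0  1  2  3  3  3  4  4  4
dp[10][8] = 4. One LCS (by backtracking along matches): ALRZ.

4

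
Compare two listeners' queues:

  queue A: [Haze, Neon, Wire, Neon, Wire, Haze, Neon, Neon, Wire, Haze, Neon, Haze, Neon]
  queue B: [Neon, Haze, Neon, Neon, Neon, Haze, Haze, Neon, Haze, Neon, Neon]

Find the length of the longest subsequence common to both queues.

Match Haze [1,2], Neon [2,4], Neon [4,5], Haze [6,7], Neon [8,8], Haze [10,9], Neon [11,10], Neon [13,11] — 8 songs in the same relative order in both. Since dp[13][11] = 8, nothing longer is possible.

8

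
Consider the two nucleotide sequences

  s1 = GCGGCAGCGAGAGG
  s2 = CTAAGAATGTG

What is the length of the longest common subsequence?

Pick C [2,1], A [6,4], G [9,5], A [10,6], A [12,7], G [13,9], G [14,11]; all 7 bases appear in both, in order. The LCS DP gives dp[14][11] = 7, so this is optimal.

7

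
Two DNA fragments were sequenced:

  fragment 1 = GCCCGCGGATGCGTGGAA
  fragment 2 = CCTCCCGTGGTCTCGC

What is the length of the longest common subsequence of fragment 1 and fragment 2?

Taking C (fragment 1 #2, fragment 2 #4), C (fragment 1 #3, fragment 2 #5), C (fragment 1 #4, fragment 2 #6), G (fragment 1 #5, fragment 2 #7), G (fragment 1 #7, fragment 2 #9), G (fragment 1 #8, fragment 2 #10), T (fragment 1 #10, fragment 2 #11), C (fragment 1 #12, fragment 2 #12), T (fragment 1 #14, fragment 2 #13), G (fragment 1 #15, fragment 2 #15) gives a common subsequence of length 10. Since dp[18][16] = 10, nothing longer is possible.

10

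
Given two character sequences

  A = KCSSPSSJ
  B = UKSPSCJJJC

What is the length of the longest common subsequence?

5

Match K at A[1]=B[2], S at A[4]=B[3], P at A[5]=B[4], S at A[6]=B[5], J at A[8]=B[9] — 5 characters in the same relative order in both. Since dp[8][10] = 5, nothing longer is possible.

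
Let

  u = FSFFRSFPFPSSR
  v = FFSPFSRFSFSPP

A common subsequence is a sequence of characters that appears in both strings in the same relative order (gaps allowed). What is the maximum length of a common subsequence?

Taking F (u #1, v #2), then S (u #2, v #3), then F (u #3, v #5), then F (u #4, v #8), then S (u #6, v #9), then F (u #7, v #10), then P (u #8, v #12), then P (u #10, v #13) gives a common subsequence of length 8, and the DP table's final entry dp[13][13] is also 8, so no common subsequence is longer.

8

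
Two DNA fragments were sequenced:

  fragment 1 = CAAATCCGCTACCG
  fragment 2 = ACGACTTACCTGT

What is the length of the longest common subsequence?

9

Taking A (fragment 1 #4, fragment 2 #1), then C (fragment 1 #7, fragment 2 #2), then G (fragment 1 #8, fragment 2 #3), then C (fragment 1 #9, fragment 2 #5), then T (fragment 1 #10, fragment 2 #7), then A (fragment 1 #11, fragment 2 #8), then C (fragment 1 #12, fragment 2 #9), then C (fragment 1 #13, fragment 2 #10), then G (fragment 1 #14, fragment 2 #12) gives a common subsequence of length 9. The LCS DP gives dp[14][13] = 9, so this is optimal.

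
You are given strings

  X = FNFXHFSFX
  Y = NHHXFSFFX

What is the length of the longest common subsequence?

Let dp[i][j] be the LCS length of the first i characters of X and the first j characters of Y. dp[i][j] = dp[i-1][j-1]+1 when the i-th and j-th characters match, else max(dp[i-1][j], dp[i][j-1]).
    ·  N  H  H  X  F  S  F  F  X
 ·  0  0  0  0  0  0  0  0  0  0
 F  0  0  0  0  0  1  1  1  1  1
 N  0  1  1  1  1  1  1  1  1  1
 F  0  1  1  1  1  2  2  2  2  2
 X  0  1  1  1  2  2  2  2  2  3
 H  0  1  2  2  2  2  2  2  2  3
 F  0  1  2  2  2  3  3  3  3  3
 S  0  1  2  2  2  3  4  4  4  4
 F  0  1  2  2  2  3  4  5  5  5
 X  0  1  2  2  3  3  4  5  5  6
dp[9][9] = 6. One LCS (by backtracking along matches): NXFSFX.

6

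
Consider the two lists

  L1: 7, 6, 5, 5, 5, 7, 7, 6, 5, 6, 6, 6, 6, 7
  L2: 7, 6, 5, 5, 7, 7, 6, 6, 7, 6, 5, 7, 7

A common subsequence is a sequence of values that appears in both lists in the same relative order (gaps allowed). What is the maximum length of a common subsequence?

Taking 7 at L1[1]=L2[1]; then 6 at L1[2]=L2[2]; then 5 at L1[4]=L2[3]; then 5 at L1[5]=L2[4]; then 7 at L1[6]=L2[5]; then 7 at L1[7]=L2[6]; then 6 at L1[8]=L2[7]; then 6 at L1[10]=L2[8]; then 6 at L1[11]=L2[10]; then 7 at L1[14]=L2[13] gives a common subsequence of length 10. Since dp[14][13] = 10, nothing longer is possible.

10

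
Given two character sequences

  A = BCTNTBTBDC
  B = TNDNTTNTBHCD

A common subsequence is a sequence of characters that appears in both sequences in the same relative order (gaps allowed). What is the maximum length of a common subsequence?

6

Pick T (A #3, B #1); then N (A #4, B #4); then T (A #5, B #6); then T (A #7, B #8); then B (A #8, B #9); then D (A #9, B #12); all 6 characters appear in both, in order. Since dp[10][12] = 6, nothing longer is possible.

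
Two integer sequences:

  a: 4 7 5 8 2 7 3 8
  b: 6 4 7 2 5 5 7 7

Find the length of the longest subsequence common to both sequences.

4

Let dp[i][j] be the LCS length of the first i values of a and the first j values of b. dp[i][j] = dp[i-1][j-1]+1 when the i-th and j-th values match, else max(dp[i-1][j], dp[i][j-1]).
    ·  6  4  7  2  5  5  7  7
 ·  0  0  0  0  0  0  0  0  0
 4  0  0  1  1  1  1  1  1  1
 7  0  0  1  2  2  2  2  2  2
 5  0  0  1  2  2  3  3  3  3
 8  0  0  1  2  2  3  3  3  3
 2  0  0  1  2  3  3  3  3  3
 7  0  0  1  2  3  3  3  4  4
 3  0  0  1  2  3  3  3  4  4
 8  0  0  1  2  3  3  3  4  4
dp[8][8] = 4. One LCS (by backtracking along matches): 4, 7, 5, 7.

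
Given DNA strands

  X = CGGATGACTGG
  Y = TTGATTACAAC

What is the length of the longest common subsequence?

Let dp[i][j] be the LCS length of the first i bases of X and the first j bases of Y. dp[i][j] = dp[i-1][j-1]+1 when the i-th and j-th bases match, else max(dp[i-1][j], dp[i][j-1]).
    ·  T  T  G  A  T  T  A  C  A  A  C
 ·  0  0  0  0  0  0  0  0  0  0  0  0
 C  0  0  0  0  0  0  0  0  1  1  1  1
 G  0  0  0  1  1  1  1  1  1  1  1  1
 G  0  0  0  1  1  1  1  1  1  1  1  1
 A  0  0  0  1  2  2  2  2  2  2  2  2
 T  0  1  1  1  2  3  3  3  3  3  3  3
 G  0  1  1  2  2  3  3  3  3  3  3  3
 A  0  1  1  2  3  3  3  4  4  4  4  4
 C  0  1  1  2  3  3  3  4  5  5  5  5
 T  0  1  2  2  3  4  4  4  5  5  5  5
 G  0  1  2  3  3  4  4  4  5  5  5  5
 G  0  1  2  3  3  4  4  4  5  5  5  5
dp[11][11] = 5. One LCS (by backtracking along matches): GATAC.

5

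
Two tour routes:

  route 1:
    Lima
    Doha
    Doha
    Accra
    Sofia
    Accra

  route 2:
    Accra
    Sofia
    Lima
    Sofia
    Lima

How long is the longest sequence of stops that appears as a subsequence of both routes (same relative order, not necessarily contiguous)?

Match Lima at route 1[1]=route 2[3] → Sofia at route 1[5]=route 2[4] — 2 stops in the same relative order in both. The LCS DP gives dp[6][5] = 2, so this is optimal.

2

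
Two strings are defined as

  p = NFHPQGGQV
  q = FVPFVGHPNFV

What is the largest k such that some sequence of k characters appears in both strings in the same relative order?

Let dp[i][j] be the LCS length of the first i characters of p and the first j characters of q. dp[i][j] = dp[i-1][j-1]+1 when the i-th and j-th characters match, else max(dp[i-1][j], dp[i][j-1]).
    ·  F  V  P  F  V  G  H  P  N  F  V
 ·  0  0  0  0  0  0  0  0  0  0  0  0
 N  0  0  0  0  0  0  0  0  0  1  1  1
 F  0  1  1  1  1  1  1  1  1  1  2  2
 H  0  1  1  1  1  1  1  2  2  2  2  2
 P  0  1  1  2  2  2  2  2  3  3  3  3
 Q  0  1  1  2  2  2  2  2  3  3  3  3
 G  0  1  1  2  2  2  3  3  3  3  3  3
 G  0  1  1  2  2  2  3  3  3  3  3  3
 Q  0  1  1  2  2  2  3  3  3  3  3  3
 V  0  1  2  2  2  3  3  3  3  3  3  4
dp[9][11] = 4. One LCS (by backtracking along matches): FHPV.

4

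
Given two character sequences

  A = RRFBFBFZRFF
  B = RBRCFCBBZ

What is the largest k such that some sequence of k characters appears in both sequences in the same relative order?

Let dp[i][j] be the LCS length of the first i characters of A and the first j characters of B. dp[i][j] = dp[i-1][j-1]+1 when the i-th and j-th characters match, else max(dp[i-1][j], dp[i][j-1]).
    ·  R  B  R  C  F  C  B  B  Z
 ·  0  0  0  0  0  0  0  0  0  0
 R  0  1  1  1  1  1  1  1  1  1
 R  0  1  1  2  2  2  2  2  2  2
 F  0  1  1  2  2  3  3  3  3  3
 B  0  1  2  2  2  3  3  4  4  4
 F  0  1  2  2  2  3  3  4  4  4
 B  0  1  2  2  2  3  3  4  5  5
 F  0  1  2  2  2  3  3  4  5  5
 Z  0  1  2  2  2  3  3  4  5  6
 R  0  1  2  3  3  3  3  4  5  6
 F  0  1  2  3  3  4  4  4  5  6
 F  0  1  2  3  3  4  4  4  5  6
dp[11][9] = 6. One LCS (by backtracking along matches): RRFBBZ.

6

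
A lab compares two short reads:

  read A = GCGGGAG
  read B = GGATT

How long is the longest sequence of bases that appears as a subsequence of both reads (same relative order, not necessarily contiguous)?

3

Match G at read A[4]=read B[1], then G at read A[5]=read B[2], then A at read A[6]=read B[3] — 3 bases in the same relative order in both, and the DP table's final entry dp[7][5] is also 3, so no common subsequence is longer.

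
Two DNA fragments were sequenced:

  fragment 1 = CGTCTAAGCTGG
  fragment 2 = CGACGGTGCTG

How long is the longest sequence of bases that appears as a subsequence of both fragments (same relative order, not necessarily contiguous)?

Pick C [1,1], then G [2,2], then C [4,4], then T [5,7], then G [8,8], then C [9,9], then T [10,10], then G [12,11]; all 8 bases appear in both, in order. dp[12][11] = 8 confirms this is the maximum.

8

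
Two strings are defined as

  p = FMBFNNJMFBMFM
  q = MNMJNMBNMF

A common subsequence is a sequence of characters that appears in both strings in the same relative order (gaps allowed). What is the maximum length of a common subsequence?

Let dp[i][j] be the LCS length of the first i characters of p and the first j characters of q. dp[i][j] = dp[i-1][j-1]+1 when the i-th and j-th characters match, else max(dp[i-1][j], dp[i][j-1]).
    ·  M  N  M  J  N  M  B  N  M  F
 ·  0  0  0  0  0  0  0  0  0  0  0
 F  0  0  0  0  0  0  0  0  0  0  1
 M  0  1  1  1  1  1  1  1  1  1  1
 B  0  1  1  1  1  1  1  2  2  2  2
 F  0  1  1  1  1  1  1  2  2  2  3
 N  0  1  2  2  2  2  2  2  3  3  3
 N  0  1  2  2  2  3  3  3  3  3  3
 J  0  1  2  2  3  3  3  3  3  3  3
 M  0  1  2  3  3  3  4  4  4  4  4
 F  0  1  2  3  3  3  4  4  4  4  5
 B  0  1  2  3  3  3  4  5  5  5  5
 M  0  1  2  3  3  3  4  5  5  6  6
 F  0  1  2  3  3  3  4  5  5  6  7
 M  0  1  2  3  3  3  4  5  5  6  7
dp[13][10] = 7. One LCS (by backtracking along matches): MNNMBMF.

7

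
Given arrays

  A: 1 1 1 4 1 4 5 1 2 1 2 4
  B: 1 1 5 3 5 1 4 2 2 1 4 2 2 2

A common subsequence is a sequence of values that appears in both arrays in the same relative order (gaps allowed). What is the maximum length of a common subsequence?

8

Pick 1 (A #1, B #1) → 1 (A #2, B #2) → 1 (A #3, B #6) → 4 (A #4, B #7) → 1 (A #5, B #10) → 4 (A #6, B #11) → 2 (A #9, B #13) → 2 (A #11, B #14); all 8 values appear in both, in order. dp[12][14] = 8 confirms this is the maximum.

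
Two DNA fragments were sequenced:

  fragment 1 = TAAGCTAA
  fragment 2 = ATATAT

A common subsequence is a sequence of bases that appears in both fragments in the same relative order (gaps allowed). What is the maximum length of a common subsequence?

4

Let dp[i][j] be the LCS length of the first i bases of fragment 1 and the first j bases of fragment 2. dp[i][j] = dp[i-1][j-1]+1 when the i-th and j-th bases match, else max(dp[i-1][j], dp[i][j-1]).
    ·  A  T  A  T  A  T
 ·  0  0  0  0  0  0  0
 T  0  0  1  1  1  1  1
 A  0  1  1  2  2  2  2
 A  0  1  1  2  2  3  3
 G  0  1  1  2  2  3  3
 C  0  1  1  2  2  3  3
 T  0  1  2  2  3  3  4
 A  0  1  2  3  3  4  4
 A  0  1  2  3  3  4  4
dp[8][6] = 4. One LCS (by backtracking along matches): TAAT.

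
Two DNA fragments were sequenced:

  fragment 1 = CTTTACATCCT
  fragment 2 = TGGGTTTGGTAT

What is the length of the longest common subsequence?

Let dp[i][j] be the LCS length of the first i bases of fragment 1 and the first j bases of fragment 2. dp[i][j] = dp[i-1][j-1]+1 when the i-th and j-th bases match, else max(dp[i-1][j], dp[i][j-1]).
    ·  T  G  G  G  T  T  T  G  G  T  A  T
 ·  0  0  0  0  0  0  0  0  0  0  0  0  0
 C  0  0  0  0  0  0  0  0  0  0  0  0  0
 T  0  1  1  1  1  1  1  1  1  1  1  1  1
 T  0  1  1  1  1  2  2  2  2  2  2  2  2
 T  0  1  1  1  1  2  3  3  3  3  3  3  3
 A  0  1  1  1  1  2  3  3  3  3  3  4  4
 C  0  1  1  1  1  2  3  3  3  3  3  4  4
 A  0  1  1  1  1  2  3  3  3  3  3  4  4
 T  0  1  1  1  1  2  3  4  4  4  4  4  5
 C  0  1  1  1  1  2  3  4  4  4  4  4  5
 C  0  1  1  1  1  2  3  4  4  4  4  4  5
 T  0  1  1  1  1  2  3  4  4  4  5  5  5
dp[11][12] = 5. One LCS (by backtracking along matches): TTTAT.

5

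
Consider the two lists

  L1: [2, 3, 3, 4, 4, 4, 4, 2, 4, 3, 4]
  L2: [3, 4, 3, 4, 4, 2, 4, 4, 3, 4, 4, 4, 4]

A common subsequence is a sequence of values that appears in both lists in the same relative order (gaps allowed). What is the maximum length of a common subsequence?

8

Taking 3 [2,1]; then 3 [3,3]; then 4 [4,7]; then 4 [5,8]; then 4 [6,10]; then 4 [7,11]; then 4 [9,12]; then 4 [11,13] gives a common subsequence of length 8, and the DP table's final entry dp[11][13] is also 8, so no common subsequence is longer.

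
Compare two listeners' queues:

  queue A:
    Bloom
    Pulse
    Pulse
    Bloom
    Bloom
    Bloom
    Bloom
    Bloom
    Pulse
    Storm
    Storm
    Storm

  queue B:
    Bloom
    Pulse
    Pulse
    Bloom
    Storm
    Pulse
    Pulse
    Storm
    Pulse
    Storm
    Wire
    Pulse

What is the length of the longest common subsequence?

Match Bloom at queue A[1]=queue B[1], then Pulse at queue A[2]=queue B[2], then Pulse at queue A[3]=queue B[3], then Bloom at queue A[4]=queue B[4], then Pulse at queue A[9]=queue B[7], then Storm at queue A[10]=queue B[8], then Storm at queue A[11]=queue B[10] — 7 songs in the same relative order in both. Since dp[12][12] = 7, nothing longer is possible.

7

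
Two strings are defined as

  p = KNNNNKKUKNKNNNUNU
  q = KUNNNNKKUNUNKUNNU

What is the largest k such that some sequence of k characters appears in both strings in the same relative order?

13

Pick K (p #1, q #1), N (p #2, q #3), N (p #3, q #4), N (p #4, q #5), N (p #5, q #6), K (p #6, q #7), K (p #7, q #8), U (p #8, q #11), N (p #10, q #12), K (p #11, q #13), N (p #14, q #15), N (p #16, q #16), U (p #17, q #17); all 13 characters appear in both, in order. dp[17][17] = 13 confirms this is the maximum.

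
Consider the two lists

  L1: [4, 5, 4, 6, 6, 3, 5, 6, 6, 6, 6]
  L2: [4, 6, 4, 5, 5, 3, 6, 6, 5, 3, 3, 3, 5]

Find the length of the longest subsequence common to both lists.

6

Let dp[i][j] be the LCS length of the first i values of L1 and the first j values of L2. dp[i][j] = dp[i-1][j-1]+1 when the i-th and j-th values match, else max(dp[i-1][j], dp[i][j-1]).
    ·  4  6  4  5  5  3  6  6  5  3  3  3  5
 ·  0  0  0  0  0  0  0  0  0  0  0  0  0  0
 4  0  1  1  1  1  1  1  1  1  1  1  1  1  1
 5  0  1  1  1  2  2  2  2  2  2  2  2  2  2
 4  0  1  1  2  2  2  2  2  2  2  2  2  2  2
 6  0  1  2  2  2  2  2  3  3  3  3  3  3  3
 6  0  1  2  2  2  2  2  3  4  4  4  4  4  4
 3  0  1  2  2  2  2  3  3  4  4  5  5  5  5
 5  0  1  2  2  3  3  3  3  4  5  5  5  5  6
 6  0  1  2  2  3  3  3  4  4  5  5  5  5  6
 6  0  1  2  2  3  3  3  4  5  5  5  5  5  6
 6  0  1  2  2  3  3  3  4  5  5  5  5  5  6
 6  0  1  2  2  3  3  3  4  5  5  5  5  5  6
dp[11][13] = 6. One LCS (by backtracking along matches): 4, 5, 6, 6, 3, 5.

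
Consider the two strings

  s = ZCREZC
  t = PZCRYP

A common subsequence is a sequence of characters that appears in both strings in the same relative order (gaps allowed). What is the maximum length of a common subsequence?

3

One common subsequence of length 3: Z at s[1]=t[2]; then C at s[2]=t[3]; then R at s[3]=t[4]. Since dp[6][6] = 3, nothing longer is possible.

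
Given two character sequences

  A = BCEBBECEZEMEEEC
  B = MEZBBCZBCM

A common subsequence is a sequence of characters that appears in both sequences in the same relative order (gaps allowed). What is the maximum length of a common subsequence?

6

Taking E at A[3]=B[2]; then B at A[4]=B[4]; then B at A[5]=B[5]; then C at A[7]=B[6]; then Z at A[9]=B[7]; then M at A[11]=B[10] gives a common subsequence of length 6. Since dp[15][10] = 6, nothing longer is possible.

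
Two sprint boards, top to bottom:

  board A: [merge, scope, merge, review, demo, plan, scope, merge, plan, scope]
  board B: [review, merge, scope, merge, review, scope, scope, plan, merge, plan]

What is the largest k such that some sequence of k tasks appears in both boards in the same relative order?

7

Match merge [1,2] → scope [2,3] → merge [3,4] → review [4,5] → plan [6,8] → merge [8,9] → plan [9,10] — 7 tasks in the same relative order in both. dp[10][10] = 7 confirms this is the maximum.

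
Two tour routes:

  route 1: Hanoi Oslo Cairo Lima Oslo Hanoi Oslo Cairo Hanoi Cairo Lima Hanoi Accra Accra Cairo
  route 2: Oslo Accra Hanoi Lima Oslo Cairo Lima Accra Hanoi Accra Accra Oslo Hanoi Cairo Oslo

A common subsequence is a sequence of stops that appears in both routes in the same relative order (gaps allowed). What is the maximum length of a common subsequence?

9

Taking Hanoi at route 1[1]=route 2[3], then Lima at route 1[4]=route 2[4], then Oslo at route 1[7]=route 2[5], then Cairo at route 1[10]=route 2[6], then Lima at route 1[11]=route 2[7], then Hanoi at route 1[12]=route 2[9], then Accra at route 1[13]=route 2[10], then Accra at route 1[14]=route 2[11], then Cairo at route 1[15]=route 2[14] gives a common subsequence of length 9. dp[15][15] = 9 confirms this is the maximum.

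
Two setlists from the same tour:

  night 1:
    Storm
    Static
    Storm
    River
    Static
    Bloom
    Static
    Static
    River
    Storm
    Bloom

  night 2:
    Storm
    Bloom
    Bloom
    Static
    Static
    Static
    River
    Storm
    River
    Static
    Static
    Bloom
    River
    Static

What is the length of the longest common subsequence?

Match Storm [1,1], then Static [2,6], then Storm [3,8], then River [4,9], then Static [5,11], then Bloom [6,12], then Static [8,14] — 7 songs in the same relative order in both. dp[11][14] = 7 confirms this is the maximum.

7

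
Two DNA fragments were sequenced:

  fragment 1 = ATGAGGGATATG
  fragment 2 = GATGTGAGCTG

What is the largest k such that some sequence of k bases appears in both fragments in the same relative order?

7

Pick A [1,2]; then T [2,5]; then G [3,6]; then A [4,7]; then G [5,8]; then T [11,10]; then G [12,11]; all 7 bases appear in both, in order. Since dp[12][11] = 7, nothing longer is possible.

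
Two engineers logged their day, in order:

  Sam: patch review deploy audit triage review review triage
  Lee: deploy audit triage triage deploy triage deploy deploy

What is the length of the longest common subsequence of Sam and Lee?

4

Match deploy at Sam[3]=Lee[1], audit at Sam[4]=Lee[2], triage at Sam[5]=Lee[4], triage at Sam[8]=Lee[6] — 4 tasks in the same relative order in both. Since dp[8][8] = 4, nothing longer is possible.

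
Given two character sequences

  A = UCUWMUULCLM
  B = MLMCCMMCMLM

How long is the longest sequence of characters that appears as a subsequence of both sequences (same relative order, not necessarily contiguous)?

5

Taking C [2,5], M [5,7], C [9,8], L [10,10], M [11,11] gives a common subsequence of length 5, and the DP table's final entry dp[11][11] is also 5, so no common subsequence is longer.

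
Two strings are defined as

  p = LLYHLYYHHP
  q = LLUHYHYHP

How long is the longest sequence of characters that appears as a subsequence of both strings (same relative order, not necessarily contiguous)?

One common subsequence of length 7: L [1,1], then L [2,2], then Y [3,5], then H [4,6], then Y [7,7], then H [9,8], then P [10,9]. The LCS DP gives dp[10][9] = 7, so this is optimal.

7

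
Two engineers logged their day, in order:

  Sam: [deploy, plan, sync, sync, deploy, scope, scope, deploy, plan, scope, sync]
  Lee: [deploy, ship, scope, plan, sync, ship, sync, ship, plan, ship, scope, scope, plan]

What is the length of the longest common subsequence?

7

Taking deploy at Sam[1]=Lee[1], plan at Sam[2]=Lee[4], sync at Sam[3]=Lee[5], sync at Sam[4]=Lee[7], scope at Sam[6]=Lee[11], scope at Sam[7]=Lee[12], plan at Sam[9]=Lee[13] gives a common subsequence of length 7. dp[11][13] = 7 confirms this is the maximum.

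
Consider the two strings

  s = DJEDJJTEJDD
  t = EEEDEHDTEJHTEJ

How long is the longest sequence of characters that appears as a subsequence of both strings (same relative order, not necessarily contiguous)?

Taking D (s #1, t #4); then E (s #3, t #5); then D (s #4, t #7); then J (s #5, t #10); then T (s #7, t #12); then E (s #8, t #13); then J (s #9, t #14) gives a common subsequence of length 7. dp[11][14] = 7 confirms this is the maximum.

7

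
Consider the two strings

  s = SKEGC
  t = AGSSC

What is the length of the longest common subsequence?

2

Let dp[i][j] be the LCS length of the first i characters of s and the first j characters of t. dp[i][j] = dp[i-1][j-1]+1 when the i-th and j-th characters match, else max(dp[i-1][j], dp[i][j-1]).
    ·  A  G  S  S  C
 ·  0  0  0  0  0  0
 S  0  0  0  1  1  1
 K  0  0  0  1  1  1
 E  0  0  0  1  1  1
 G  0  0  1  1  1  1
 C  0  0  1  1  1  2
dp[5][5] = 2. One LCS (by backtracking along matches): SC.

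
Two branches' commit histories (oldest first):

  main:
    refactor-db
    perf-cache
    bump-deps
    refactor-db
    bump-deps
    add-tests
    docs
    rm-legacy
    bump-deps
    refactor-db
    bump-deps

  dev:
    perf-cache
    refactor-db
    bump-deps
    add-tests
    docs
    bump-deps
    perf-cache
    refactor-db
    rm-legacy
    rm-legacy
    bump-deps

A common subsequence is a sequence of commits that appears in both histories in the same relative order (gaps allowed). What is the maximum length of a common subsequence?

8

Match perf-cache [2,1], then refactor-db [4,2], then bump-deps [5,3], then add-tests [6,4], then docs [7,5], then bump-deps [9,6], then refactor-db [10,8], then bump-deps [11,11] — 8 commits in the same relative order in both, and the DP table's final entry dp[11][11] is also 8, so no common subsequence is longer.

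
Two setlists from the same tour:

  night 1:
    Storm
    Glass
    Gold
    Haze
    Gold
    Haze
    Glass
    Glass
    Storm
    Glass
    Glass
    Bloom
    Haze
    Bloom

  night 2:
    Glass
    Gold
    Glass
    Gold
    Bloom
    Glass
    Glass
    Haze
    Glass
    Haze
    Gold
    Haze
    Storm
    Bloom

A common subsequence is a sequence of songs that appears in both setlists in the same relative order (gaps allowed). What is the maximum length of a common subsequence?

Pick Glass at night 1[2]=night 2[1], Gold at night 1[3]=night 2[2], Gold at night 1[5]=night 2[4], Glass at night 1[7]=night 2[6], Glass at night 1[8]=night 2[7], Glass at night 1[10]=night 2[9], Haze at night 1[13]=night 2[12], Bloom at night 1[14]=night 2[14]; all 8 songs appear in both, in order. dp[14][14] = 8 confirms this is the maximum.

8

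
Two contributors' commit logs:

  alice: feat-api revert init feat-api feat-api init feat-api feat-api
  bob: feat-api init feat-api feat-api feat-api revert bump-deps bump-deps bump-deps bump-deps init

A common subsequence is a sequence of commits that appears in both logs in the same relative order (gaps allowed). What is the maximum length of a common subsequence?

5

One common subsequence of length 5: feat-api [1,1]; then init [3,2]; then feat-api [4,4]; then feat-api [5,5]; then init [6,11]. dp[8][11] = 5 confirms this is the maximum.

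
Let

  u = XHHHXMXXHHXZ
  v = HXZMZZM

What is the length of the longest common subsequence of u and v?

4

Let dp[i][j] be the LCS length of the first i characters of u and the first j characters of v. dp[i][j] = dp[i-1][j-1]+1 when the i-th and j-th characters match, else max(dp[i-1][j], dp[i][j-1]).
    ·  H  X  Z  M  Z  Z  M
 ·  0  0  0  0  0  0  0  0
 X  0  0  1  1  1  1  1  1
 H  0  1  1  1  1  1  1  1
 H  0  1  1  1  1  1  1  1
 H  0  1  1  1  1  1  1  1
 X  0  1  2  2  2  2  2  2
 M  0  1  2  2  3  3  3  3
 X  0  1  2  2  3  3  3  3
 X  0  1  2  2  3  3  3  3
 H  0  1  2  2  3  3  3  3
 H  0  1  2  2  3  3  3  3
 X  0  1  2  2  3  3  3  3
 Z  0  1  2  3  3  4  4  4
dp[12][7] = 4. One LCS (by backtracking along matches): HXMZ.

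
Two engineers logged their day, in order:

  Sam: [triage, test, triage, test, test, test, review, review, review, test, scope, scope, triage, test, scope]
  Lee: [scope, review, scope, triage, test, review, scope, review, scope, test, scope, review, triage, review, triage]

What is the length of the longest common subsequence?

7

Taking triage [3,4], then test [6,5], then review [7,6], then review [8,8], then test [10,10], then scope [11,11], then triage [13,15] gives a common subsequence of length 7. Since dp[15][15] = 7, nothing longer is possible.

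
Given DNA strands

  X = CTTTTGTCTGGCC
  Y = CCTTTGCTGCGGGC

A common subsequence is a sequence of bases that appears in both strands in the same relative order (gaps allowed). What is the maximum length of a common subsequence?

Pick C at X[1]=Y[2]; then T at X[2]=Y[3]; then T at X[3]=Y[4]; then T at X[4]=Y[5]; then T at X[5]=Y[8]; then G at X[6]=Y[9]; then C at X[8]=Y[10]; then G at X[10]=Y[12]; then G at X[11]=Y[13]; then C at X[13]=Y[14]; all 10 bases appear in both, in order. The LCS DP gives dp[13][14] = 10, so this is optimal.

10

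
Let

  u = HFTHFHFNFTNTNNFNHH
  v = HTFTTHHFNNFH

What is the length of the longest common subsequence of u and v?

10

Pick H [1,1], then F [2,3], then T [3,5], then H [4,6], then H [6,7], then F [9,8], then N [13,9], then N [14,10], then F [15,11], then H [18,12]; all 10 characters appear in both, in order, and the DP table's final entry dp[18][12] is also 10, so no common subsequence is longer.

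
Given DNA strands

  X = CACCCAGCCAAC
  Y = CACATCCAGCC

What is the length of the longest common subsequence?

9

Pick C (X #1, Y #1) → A (X #2, Y #2) → C (X #3, Y #3) → C (X #4, Y #6) → C (X #5, Y #7) → A (X #6, Y #8) → G (X #7, Y #9) → C (X #9, Y #10) → C (X #12, Y #11); all 9 bases appear in both, in order. dp[12][11] = 9 confirms this is the maximum.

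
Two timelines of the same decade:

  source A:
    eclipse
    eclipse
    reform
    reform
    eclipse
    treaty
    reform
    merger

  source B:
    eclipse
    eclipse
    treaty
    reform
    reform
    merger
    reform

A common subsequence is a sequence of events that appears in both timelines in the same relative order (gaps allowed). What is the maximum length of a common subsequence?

5

Match eclipse [1,1], eclipse [2,2], reform [3,4], reform [4,5], reform [7,7] — 5 events in the same relative order in both, and the DP table's final entry dp[8][7] is also 5, so no common subsequence is longer.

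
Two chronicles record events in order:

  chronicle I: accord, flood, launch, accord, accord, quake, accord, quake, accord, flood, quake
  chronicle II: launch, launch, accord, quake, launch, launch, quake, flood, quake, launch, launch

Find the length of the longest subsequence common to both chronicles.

6

One common subsequence of length 6: launch [3,2], accord [5,3], quake [6,4], quake [8,7], flood [10,8], quake [11,9]. dp[11][11] = 6 confirms this is the maximum.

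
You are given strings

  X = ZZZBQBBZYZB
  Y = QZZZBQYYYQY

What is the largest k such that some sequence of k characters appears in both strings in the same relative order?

Pick Z (X #1, Y #2) → Z (X #2, Y #3) → Z (X #3, Y #4) → B (X #4, Y #5) → Q (X #5, Y #10) → Y (X #9, Y #11); all 6 characters appear in both, in order. The LCS DP gives dp[11][11] = 6, so this is optimal.

6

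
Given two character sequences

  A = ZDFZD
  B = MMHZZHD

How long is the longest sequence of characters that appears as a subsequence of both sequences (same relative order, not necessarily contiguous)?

3

Let dp[i][j] be the LCS length of the first i characters of A and the first j characters of B. dp[i][j] = dp[i-1][j-1]+1 when the i-th and j-th characters match, else max(dp[i-1][j], dp[i][j-1]).
    ·  M  M  H  Z  Z  H  D
 ·  0  0  0  0  0  0  0  0
 Z  0  0  0  0  1  1  1  1
 D  0  0  0  0  1  1  1  2
 F  0  0  0  0  1  1  1  2
 Z  0  0  0  0  1  2  2  2
 D  0  0  0  0  1  2  2  3
dp[5][7] = 3. One LCS (by backtracking along matches): ZZD.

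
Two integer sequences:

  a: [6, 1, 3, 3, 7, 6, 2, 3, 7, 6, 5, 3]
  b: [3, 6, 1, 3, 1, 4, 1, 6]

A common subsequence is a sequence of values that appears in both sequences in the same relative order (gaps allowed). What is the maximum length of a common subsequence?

One common subsequence of length 4: 6 (a #1, b #2); then 1 (a #2, b #3); then 3 (a #3, b #4); then 6 (a #10, b #8). Since dp[12][8] = 4, nothing longer is possible.

4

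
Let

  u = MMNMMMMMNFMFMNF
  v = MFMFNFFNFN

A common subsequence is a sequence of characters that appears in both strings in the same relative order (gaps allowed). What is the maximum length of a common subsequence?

Let dp[i][j] be the LCS length of the first i characters of u and the first j characters of v. dp[i][j] = dp[i-1][j-1]+1 when the i-th and j-th characters match, else max(dp[i-1][j], dp[i][j-1]).
    ·  M  F  M  F  N  F  F  N  F  N
 ·  0  0  0  0  0  0  0  0  0  0  0
 M  0  1  1  1  1  1  1  1  1  1  1
 M  0  1  1  2  2  2  2  2  2  2  2
 N  0  1  1  2  2  3  3  3  3  3  3
 M  0  1  1  2  2  3  3  3  3  3  3
 M  0  1  1  2  2  3  3  3  3  3  3
 M  0  1  1  2  2  3  3  3  3  3  3
 M  0  1  1  2  2  3  3  3  3  3  3
 M  0  1  1  2  2  3  3  3  3  3  3
 N  0  1  1  2  2  3  3  3  4  4  4
 F  0  1  2  2  3  3  4  4  4  5  5
 M  0  1  2  3  3  3  4  4  4  5  5
 F  0  1  2  3  4  4  4  5  5  5  5
 M  0  1  2  3  4  4  4  5  5  5  5
 N  0  1  2  3  4  5  5  5  6  6  6
 F  0  1  2  3  4  5  6  6  6  7  7
dp[15][10] = 7. One LCS (by backtracking along matches): MMNFFNF.

7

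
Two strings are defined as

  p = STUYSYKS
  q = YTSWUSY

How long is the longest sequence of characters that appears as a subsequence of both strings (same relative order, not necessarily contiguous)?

Let dp[i][j] be the LCS length of the first i characters of p and the first j characters of q. dp[i][j] = dp[i-1][j-1]+1 when the i-th and j-th characters match, else max(dp[i-1][j], dp[i][j-1]).
    ·  Y  T  S  W  U  S  Y
 ·  0  0  0  0  0  0  0  0
 S  0  0  0  1  1  1  1  1
 T  0  0  1  1  1  1  1  1
 U  0  0  1  1  1  2  2  2
 Y  0  1  1  1  1  2  2  3
 S  0  1  1  2  2  2  3  3
 Y  0  1  1  2  2  2  3  4
 K  0  1  1  2  2  2  3  4
 S  0  1  1  2  2  2  3  4
dp[8][7] = 4. One LCS (by backtracking along matches): SUSY.

4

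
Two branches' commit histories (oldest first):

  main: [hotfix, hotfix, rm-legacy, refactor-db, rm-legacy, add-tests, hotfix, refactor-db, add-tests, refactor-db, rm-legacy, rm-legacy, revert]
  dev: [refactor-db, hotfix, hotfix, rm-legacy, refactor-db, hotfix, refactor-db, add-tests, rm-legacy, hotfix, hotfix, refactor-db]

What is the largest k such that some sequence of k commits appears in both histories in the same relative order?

8

Taking hotfix [1,2] → hotfix [2,3] → rm-legacy [3,4] → refactor-db [4,5] → hotfix [7,6] → refactor-db [8,7] → add-tests [9,8] → refactor-db [10,12] gives a common subsequence of length 8. Since dp[13][12] = 8, nothing longer is possible.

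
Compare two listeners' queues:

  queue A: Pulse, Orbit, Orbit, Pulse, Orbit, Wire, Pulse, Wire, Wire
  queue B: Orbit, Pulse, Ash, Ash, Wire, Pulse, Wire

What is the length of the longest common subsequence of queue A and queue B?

One common subsequence of length 5: Orbit [3,1] → Pulse [4,2] → Wire [6,5] → Pulse [7,6] → Wire [9,7]. Since dp[9][7] = 5, nothing longer is possible.

5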